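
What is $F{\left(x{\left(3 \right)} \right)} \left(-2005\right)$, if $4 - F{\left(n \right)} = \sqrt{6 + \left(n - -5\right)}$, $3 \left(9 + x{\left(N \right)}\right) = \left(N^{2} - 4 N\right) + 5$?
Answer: $-8020 + \frac{4010 \sqrt{6}}{3} \approx -4745.9$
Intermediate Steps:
$x{\left(N \right)} = - \frac{22}{3} - \frac{4 N}{3} + \frac{N^{2}}{3}$ ($x{\left(N \right)} = -9 + \frac{\left(N^{2} - 4 N\right) + 5}{3} = -9 + \frac{5 + N^{2} - 4 N}{3} = -9 + \left(\frac{5}{3} - \frac{4 N}{3} + \frac{N^{2}}{3}\right) = - \frac{22}{3} - \frac{4 N}{3} + \frac{N^{2}}{3}$)
$F{\left(n \right)} = 4 - \sqrt{11 + n}$ ($F{\left(n \right)} = 4 - \sqrt{6 + \left(n - -5\right)} = 4 - \sqrt{6 + \left(n + 5\right)} = 4 - \sqrt{6 + \left(5 + n\right)} = 4 - \sqrt{11 + n}$)
$F{\left(x{\left(3 \right)} \right)} \left(-2005\right) = \left(4 - \sqrt{11 - \left(\frac{34}{3} - 3\right)}\right) \left(-2005\right) = \left(4 - \sqrt{11 - \frac{25}{3}}\right) \left(-2005\right) = \left(4 - \sqrt{\frac{8}{3}}\right) \left(-2005\right) = \left(4 - \frac{2 \sqrt{6}}{3}\right) \left(-2005\right) = -8020 + \frac{4010 \sqrt{6}}{3}$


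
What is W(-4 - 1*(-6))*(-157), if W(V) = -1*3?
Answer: 471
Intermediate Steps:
W(V) = -3
W(-4 - 1*(-6))*(-157) = -3*(-157) = 471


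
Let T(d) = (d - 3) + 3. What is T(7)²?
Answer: 49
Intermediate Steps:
T(d) = d (T(d) = (-3 + d) + 3 = d)
T(7)² = 7² = 49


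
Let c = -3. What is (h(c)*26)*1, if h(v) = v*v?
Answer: 234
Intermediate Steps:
h(v) = v**2
(h(c)*26)*1 = ((-3)**2*26)*1 = (9*26)*1 = 234*1 = 234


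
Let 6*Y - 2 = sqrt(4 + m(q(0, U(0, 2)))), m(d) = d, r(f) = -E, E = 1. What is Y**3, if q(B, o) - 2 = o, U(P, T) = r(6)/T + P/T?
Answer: (4 + sqrt(22))**3/1728 ≈ 0.37982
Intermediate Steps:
r(f) = -1 (r(f) = -1*1 = -1)
U(P, T) = -1/T + P/T
q(B, o) = 2 + o
Y = 1/3 + sqrt(22)/12 (Y = 1/3 + sqrt(4 + (2 + (-1 + 0)/2))/6 = 1/3 + sqrt(4 + (2 + (1/2)*(-1)))/6 = 1/3 + sqrt(4 + (2 - 1/2))/6 = 1/3 + sqrt(4 + 3/2)/6 = 1/3 + sqrt(11/2)/6 = 1/3 + (sqrt(22)/2)/6 = 1/3 + sqrt(22)/12 ≈ 0.72420)
Y**3 = (1/3 + sqrt(22)/12)**3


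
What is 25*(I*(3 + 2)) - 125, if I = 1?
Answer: 0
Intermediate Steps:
25*(I*(3 + 2)) - 125 = 25*(1*(3 + 2)) - 125 = 25*(1*5) - 125 = 25*5 - 125 = 125 - 125 = 0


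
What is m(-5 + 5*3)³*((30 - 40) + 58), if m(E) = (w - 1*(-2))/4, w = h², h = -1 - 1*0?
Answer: 81/4 ≈ 20.250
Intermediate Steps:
h = -1 (h = -1 + 0 = -1)
w = 1 (w = (-1)² = 1)
m(E) = ¾ (m(E) = (1 - 1*(-2))/4 = (1 + 2)*(¼) = 3*(¼) = ¾)
m(-5 + 5*3)³*((30 - 40) + 58) = (¾)³*((30 - 40) + 58) = 27*(-10 + 58)/64 = (27/64)*48 = 81/4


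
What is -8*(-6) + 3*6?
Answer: 66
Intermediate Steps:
-8*(-6) + 3*6 = 48 + 18 = 66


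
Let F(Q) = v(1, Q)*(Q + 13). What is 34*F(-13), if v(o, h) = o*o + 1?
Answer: 0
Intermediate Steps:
v(o, h) = 1 + o² (v(o, h) = o² + 1 = 1 + o²)
F(Q) = 26 + 2*Q (F(Q) = (1 + 1²)*(Q + 13) = (1 + 1)*(13 + Q) = 2*(13 + Q) = 26 + 2*Q)
34*F(-13) = 34*(26 + 2*(-13)) = 34*(26 - 26) = 34*0 = 0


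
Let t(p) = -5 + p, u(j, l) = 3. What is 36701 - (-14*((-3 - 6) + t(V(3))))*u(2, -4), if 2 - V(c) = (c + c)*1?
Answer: 35945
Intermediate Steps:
V(c) = 2 - 2*c (V(c) = 2 - (c + c) = 2 - 2*c)
36701 - (-14*((-3 - 6) + t(V(3))))*u(2, -4) = 36701 - (-14*((-3 - 6) + (-5 + (2 - 2*3))))*3 = 36701 - (-14*(-9 + (-5 + (2 - 6))))*3 = 36701 - (-14*(-9 + (-5 - 4)))*3 = 36701 - (-14*(-9 - 9))*3 = 36701 - (-14*(-18))*3 = 36701 - 252*3 = 36701 - 1*756 = 36701 - 756 = 35945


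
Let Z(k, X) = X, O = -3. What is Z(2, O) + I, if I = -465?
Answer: -468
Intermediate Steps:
Z(2, O) + I = -3 - 465 = -468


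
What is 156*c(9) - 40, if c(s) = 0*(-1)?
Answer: -40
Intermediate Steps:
c(s) = 0
156*c(9) - 40 = 156*0 - 40 = 0 - 40 = -40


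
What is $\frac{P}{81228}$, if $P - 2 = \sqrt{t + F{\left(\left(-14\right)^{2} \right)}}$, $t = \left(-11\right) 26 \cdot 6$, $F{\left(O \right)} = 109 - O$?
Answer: $\frac{1}{40614} + \frac{i \sqrt{1803}}{81228} \approx 2.4622 \cdot 10^{-5} + 0.00052275 i$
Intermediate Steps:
$t = -1716$ ($t = \left(-286\right) 6 = -1716$)
$P = 2 + i \sqrt{1803}$ ($P = 2 + \sqrt{-1716 + \left(109 - \left(-14\right)^{2}\right)} = 2 + \sqrt{-1716 + \left(109 - 196\right)} = 2 + \sqrt{-1716 - 87} = 2 + \sqrt{-1803} = 2 + i \sqrt{1803} \approx 2.0 + 42.462 i$)
$\frac{P}{81228} = \frac{2 + i \sqrt{1803}}{81228} = \left(2 + i \sqrt{1803}\right) \frac{1}{81228} = \frac{1}{40614} + \frac{i \sqrt{1803}}{81228}$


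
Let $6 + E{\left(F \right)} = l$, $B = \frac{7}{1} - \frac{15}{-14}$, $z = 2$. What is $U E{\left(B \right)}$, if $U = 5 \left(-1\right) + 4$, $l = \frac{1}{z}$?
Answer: $\frac{11}{2} \approx 5.5$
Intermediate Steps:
$l = \frac{1}{2} \approx 0.5$
$B = \frac{113}{14}$ ($B = 7 \cdot 1 - - \frac{15}{14} = 7 + \frac{15}{14} = \frac{113}{14} \approx 8.0714$)
$E{\left(F \right)} = - \frac{11}{2}$ ($E{\left(F \right)} = -6 + \frac{1}{2} = - \frac{11}{2}$)
$U = -1$ ($U = -5 + 4 = -1$)
$U E{\left(B \right)} = \left(-1\right) \left(- \frac{11}{2}\right) = \frac{11}{2}$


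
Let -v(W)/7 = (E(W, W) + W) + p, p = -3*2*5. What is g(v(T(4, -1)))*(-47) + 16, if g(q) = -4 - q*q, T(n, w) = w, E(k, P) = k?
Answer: 2358476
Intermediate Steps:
p = -30 (p = -6*5 = -30)
v(W) = 210 - 14*W (v(W) = -7*((W + W) - 30) = -7*(2*W - 30) = -7*(-30 + 2*W) = 210 - 14*W)
g(q) = -4 - q**2
g(v(T(4, -1)))*(-47) + 16 = (-4 - (210 - 14*(-1))**2)*(-47) + 16 = (-4 - (210 + 14)**2)*(-47) + 16 = (-4 - 1*224**2)*(-47) + 16 = (-4 - 1*50176)*(-47) + 16 = (-4 - 50176)*(-47) + 16 = -50180*(-47) + 16 = 2358460 + 16 = 2358476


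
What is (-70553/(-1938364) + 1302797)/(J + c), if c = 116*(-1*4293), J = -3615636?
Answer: -2525294874661/7973700671136 ≈ -0.31670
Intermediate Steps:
c = -497988 (c = 116*(-4293) = -497988)
(-70553/(-1938364) + 1302797)/(J + c) = (-70553/(-1938364) + 1302797)/(-3615636 - 497988) = (-70553*(-1/1938364) + 1302797)/(-4113624) = (70553/1938364 + 1302797)*(-1/4113624) = (2525294874661/1938364)*(-1/4113624) = -2525294874661/7973700671136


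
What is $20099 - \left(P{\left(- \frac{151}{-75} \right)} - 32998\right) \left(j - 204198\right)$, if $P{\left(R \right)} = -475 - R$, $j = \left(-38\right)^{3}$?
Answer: $- \frac{130085274079}{15} \approx -8.6723 \cdot 10^{9}$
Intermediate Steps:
$j = -54872$
$20099 - \left(P{\left(- \frac{151}{-75} \right)} - 32998\right) \left(j - 204198\right) = 20099 - \left(\left(-475 - - \frac{151}{-75}\right) - 32998\right) \left(-54872 - 204198\right) = 20099 - \left(\left(-475 - \left(-151\right) \left(- \frac{1}{75}\right)\right) - 32998\right) \left(-259070\right) = 20099 - \left(\left(-475 - \frac{151}{75}\right) - 32998\right) \left(-259070\right) = 20099 - \left(- \frac{35776}{75} - 32998\right) \left(-259070\right) = 20099 - \left(- \frac{2510626}{75}\right) \left(-259070\right) = 20099 - \frac{130085575564}{15} = - \frac{130085274079}{15}$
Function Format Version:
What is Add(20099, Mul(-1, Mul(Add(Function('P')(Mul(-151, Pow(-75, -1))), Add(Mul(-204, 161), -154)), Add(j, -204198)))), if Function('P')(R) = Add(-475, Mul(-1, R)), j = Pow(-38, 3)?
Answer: Rational(-130085274079, 15) ≈ -8.6723e+9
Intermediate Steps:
j = -54872
Add(20099, Mul(-1, Mul(Add(Function('P')(Mul(-151, Pow(-75, -1))), Add(Mul(-204, 161), -154)), Add(j, -204198)))) = Add(20099, Mul(-1, Mul(Add(Add(-475, Mul(-1, Mul(-151, Pow(-75, -1)))), Add(Mul(-204, 161), -154)), Add(-54872, -204198)))) = Add(20099, Mul(-1, Mul(Add(Add(-475, Mul(-1, Mul(-151, Rational(-1, 75)))), Add(-32844, -154)), -259070))) = Add(20099, Mul(-1, Mul(Add(Add(-475, Mul(-1, Rational(151, 75))), -32998), -259070))) = Add(20099, Mul(-1, Mul(Add(Add(-475, Rational(-151, 75)), -32998), -259070))) = Add(20099, Mul(-1, Mul(Add(Rational(-35776, 75), -32998), -259070))) = Add(20099, Mul(-1, Mul(Rational(-2510626, 75), -259070))) = Add(20099, Mul(-1, Rational(130085575564, 15))) = Add(20099, Rational(-130085575564, 15)) = Rational(-130085274079, 15)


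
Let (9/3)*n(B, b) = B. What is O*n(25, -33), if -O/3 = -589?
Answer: 14725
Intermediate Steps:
O = 1767 (O = -3*(-589) = 1767)
n(B, b) = B/3
O*n(25, -33) = 1767*((⅓)*25) = 1767*(25/3) = 14725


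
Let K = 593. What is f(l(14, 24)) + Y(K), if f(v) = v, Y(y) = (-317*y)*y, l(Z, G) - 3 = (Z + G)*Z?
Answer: -111472198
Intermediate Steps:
l(Z, G) = 3 + Z*(G + Z) (l(Z, G) = 3 + (Z + G)*Z = 3 + (G + Z)*Z = 3 + Z*(G + Z))
Y(y) = -317*y²
f(l(14, 24)) + Y(K) = (3 + 14² + 24*14) - 317*593² = (3 + 196 + 336) - 317*351649 = 535 - 111472733 = -111472198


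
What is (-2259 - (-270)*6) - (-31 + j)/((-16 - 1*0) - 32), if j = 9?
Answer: -15347/24 ≈ -639.46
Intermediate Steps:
(-2259 - (-270)*6) - (-31 + j)/((-16 - 1*0) - 32) = (-2259 - (-270)*6) - (-31 + 9)/((-16 - 1*0) - 32) = (-2259 - 1*(-1620)) - (-22)/((-16 + 0) - 32) = (-2259 + 1620) - (-22)/(-16 - 32) = -639 - (-22)/(-48) = -639 - (-22)*(-1)/48 = -639 - 1*11/24 = -639 - 11/24 = -15347/24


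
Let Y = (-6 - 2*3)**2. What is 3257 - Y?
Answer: 3113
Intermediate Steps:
Y = 144 (Y = (-6 - 6)**2 = (-12)**2 = 144)
3257 - Y = 3257 - 1*144 = 3257 - 144 = 3113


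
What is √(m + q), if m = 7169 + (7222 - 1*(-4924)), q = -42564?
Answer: I*√23249 ≈ 152.48*I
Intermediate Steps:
m = 19315 (m = 7169 + (7222 + 4924) = 7169 + 12146 = 19315)
√(m + q) = √(19315 - 42564) = √(-23249) = I*√23249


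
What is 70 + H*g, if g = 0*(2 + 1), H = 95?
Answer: 70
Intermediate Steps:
g = 0 (g = 0*3 = 0)
70 + H*g = 70 + 95*0 = 70 + 0 = 70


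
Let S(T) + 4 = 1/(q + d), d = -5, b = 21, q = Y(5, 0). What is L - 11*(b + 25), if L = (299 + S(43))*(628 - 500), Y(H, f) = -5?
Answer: 186206/5 ≈ 37241.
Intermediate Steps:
q = -5
S(T) = -41/10 (S(T) = -4 + 1/(-5 - 5) = -4 + 1/(-10) = -4 - ⅒ = -41/10)
L = 188736/5 (L = (299 - 41/10)*(628 - 500) = (2949/10)*128 = 188736/5 ≈ 37747.)
L - 11*(b + 25) = 188736/5 - 11*(21 + 25) = 188736/5 - 11*46 = 188736/5 - 506 = 186206/5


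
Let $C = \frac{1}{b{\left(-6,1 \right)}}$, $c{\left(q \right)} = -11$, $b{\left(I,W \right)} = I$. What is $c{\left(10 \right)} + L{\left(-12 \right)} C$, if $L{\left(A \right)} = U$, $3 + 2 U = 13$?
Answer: $- \frac{71}{6} \approx -11.833$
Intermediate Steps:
$U = 5$ ($U = - \frac{3}{2} + \frac{1}{2} \cdot 13 = - \frac{3}{2} + \frac{13}{2} = 5$)
$L{\left(A \right)} = 5$
$C = - \frac{1}{6}$ ($C = \frac{1}{-6} = - \frac{1}{6} \approx -0.16667$)
$c{\left(10 \right)} + L{\left(-12 \right)} C = -11 + 5 \left(- \frac{1}{6}\right) = -11 - \frac{5}{6} = - \frac{71}{6}$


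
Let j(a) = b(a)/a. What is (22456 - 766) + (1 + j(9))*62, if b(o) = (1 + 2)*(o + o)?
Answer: 22124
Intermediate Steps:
b(o) = 6*o (b(o) = 3*(2*o) = 6*o)
j(a) = 6 (j(a) = (6*a)/a = 6)
(22456 - 766) + (1 + j(9))*62 = (22456 - 766) + (1 + 6)*62 = 21690 + 7*62 = 21690 + 434 = 22124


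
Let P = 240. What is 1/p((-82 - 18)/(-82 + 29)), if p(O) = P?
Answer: 1/240 ≈ 0.0041667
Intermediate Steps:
p(O) = 240
1/p((-82 - 18)/(-82 + 29)) = 1/240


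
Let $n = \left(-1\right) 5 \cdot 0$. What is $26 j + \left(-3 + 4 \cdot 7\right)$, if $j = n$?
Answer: $25$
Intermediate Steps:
$n = 0$ ($n = \left(-5\right) 0 = 0$)
$j = 0$
$26 j + \left(-3 + 4 \cdot 7\right) = 26 \cdot 0 + \left(-3 + 4 \cdot 7\right) = 0 + \left(-3 + 28\right) = 0 + 25 = 25$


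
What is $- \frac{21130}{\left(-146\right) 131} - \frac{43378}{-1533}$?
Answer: $\frac{5904383}{200823} \approx 29.401$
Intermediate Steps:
$- \frac{21130}{\left(-146\right) 131} - \frac{43378}{-1533} = - \frac{21130}{-19126} - - \frac{43378}{1533} = \left(-21130\right) \left(- \frac{1}{19126}\right) + \frac{43378}{1533} = \frac{10565}{9563} + \frac{43378}{1533} = \frac{5904383}{200823}$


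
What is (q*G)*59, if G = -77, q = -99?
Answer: 449757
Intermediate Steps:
(q*G)*59 = -99*(-77)*59 = 7623*59 = 449757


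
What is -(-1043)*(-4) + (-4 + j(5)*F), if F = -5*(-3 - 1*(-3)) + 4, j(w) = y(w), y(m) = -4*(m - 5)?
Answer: -4176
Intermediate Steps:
y(m) = 20 - 4*m (y(m) = -4*(-5 + m) = 20 - 4*m)
j(w) = 20 - 4*w
F = 4 (F = -5*(-3 + 3) + 4 = -5*0 + 4 = 0 + 4 = 4)
-(-1043)*(-4) + (-4 + j(5)*F) = -(-1043)*(-4) + (-4 + (20 - 4*5)*4) = -149*28 + (-4 + (20 - 20)*4) = -4172 + (-4 + 0*4) = -4172 + (-4 + 0) = -4172 - 4 = -4176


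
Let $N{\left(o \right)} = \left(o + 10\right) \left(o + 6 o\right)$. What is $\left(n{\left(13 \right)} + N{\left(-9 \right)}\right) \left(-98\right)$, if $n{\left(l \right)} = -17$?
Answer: $7840$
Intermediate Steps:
$N{\left(o \right)} = 7 o \left(10 + o\right)$ ($N{\left(o \right)} = \left(10 + o\right) 7 o = 7 o \left(10 + o\right)$)
$\left(n{\left(13 \right)} + N{\left(-9 \right)}\right) \left(-98\right) = \left(-17 + 7 \left(-9\right) \left(10 - 9\right)\right) \left(-98\right) = \left(-17 + 7 \left(-9\right) 1\right) \left(-98\right) = \left(-17 - 63\right) \left(-98\right) = \left(-80\right) \left(-98\right) = 7840$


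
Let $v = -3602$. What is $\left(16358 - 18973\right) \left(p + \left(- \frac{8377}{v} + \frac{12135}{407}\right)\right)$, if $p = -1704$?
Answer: $\frac{6409281704405}{1466014} \approx 4.3719 \cdot 10^{6}$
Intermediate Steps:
$\left(16358 - 18973\right) \left(p + \left(- \frac{8377}{v} + \frac{12135}{407}\right)\right) = \left(16358 - 18973\right) \left(-1704 + \left(- \frac{8377}{-3602} + \frac{12135}{407}\right)\right) = - 2615 \left(-1704 + \left(\left(-8377\right) \left(- \frac{1}{3602}\right) + 12135 \cdot \frac{1}{407}\right)\right) = - 2615 \left(-1704 + \left(\frac{8377}{3602} + \frac{12135}{407}\right)\right) = - 2615 \left(-1704 + \frac{47119709}{1466014}\right) = \left(-2615\right) \left(- \frac{2450968147}{1466014}\right) = \frac{6409281704405}{1466014}$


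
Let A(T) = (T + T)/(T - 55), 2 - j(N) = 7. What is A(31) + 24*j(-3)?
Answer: -1471/12 ≈ -122.58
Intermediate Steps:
j(N) = -5 (j(N) = 2 - 1*7 = 2 - 7 = -5)
A(T) = 2*T/(-55 + T) (A(T) = (2*T)/(-55 + T) = 2*T/(-55 + T))
A(31) + 24*j(-3) = 2*31/(-55 + 31) + 24*(-5) = 2*31/(-24) - 120 = 2*31*(-1/24) - 120 = -31/12 - 120 = -1471/12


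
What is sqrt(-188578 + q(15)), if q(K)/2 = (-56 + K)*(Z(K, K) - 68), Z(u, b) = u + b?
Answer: I*sqrt(185462) ≈ 430.65*I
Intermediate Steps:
Z(u, b) = b + u
q(K) = 2*(-68 + 2*K)*(-56 + K) (q(K) = 2*((-56 + K)*((K + K) - 68)) = 2*((-56 + K)*(2*K - 68)) = 2*((-56 + K)*(-68 + 2*K)) = 2*((-68 + 2*K)*(-56 + K)) = 2*(-68 + 2*K)*(-56 + K))
sqrt(-188578 + q(15)) = sqrt(-188578 + (7616 - 360*15 + 4*15**2)) = sqrt(-188578 + (7616 - 5400 + 4*225)) = sqrt(-188578 + (7616 - 5400 + 900)) = sqrt(-188578 + 3116) = sqrt(-185462) = I*sqrt(185462)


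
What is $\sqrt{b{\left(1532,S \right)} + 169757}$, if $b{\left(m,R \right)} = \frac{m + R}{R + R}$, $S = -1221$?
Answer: $\frac{\sqrt{1012322023086}}{2442} \approx 412.02$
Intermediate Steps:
$b{\left(m,R \right)} = \frac{R + m}{2 R}$
$\sqrt{b{\left(1532,S \right)} + 169757} = \sqrt{\frac{-1221 + 1532}{2 \left(-1221\right)} + 169757} = \sqrt{\frac{1}{2} \left(- \frac{1}{1221}\right) 311 + 169757} = \sqrt{- \frac{311}{2442} + 169757} = \sqrt{\frac{414546283}{2442}} = \frac{\sqrt{1012322023086}}{2442}$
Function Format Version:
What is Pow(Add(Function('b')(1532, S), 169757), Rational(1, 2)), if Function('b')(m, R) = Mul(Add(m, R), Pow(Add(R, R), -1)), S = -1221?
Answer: Mul(Rational(1, 2442), Pow(1012322023086, Rational(1, 2))) ≈ 412.02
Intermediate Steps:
Function('b')(m, R) = Mul(Rational(1, 2), Pow(R, -1), Add(R, m)) (Function('b')(m, R) = Mul(Add(R, m), Pow(Mul(2, R), -1)) = Mul(Add(R, m), Mul(Rational(1, 2), Pow(R, -1))) = Mul(Rational(1, 2), Pow(R, -1), Add(R, m)))
Pow(Add(Function('b')(1532, S), 169757), Rational(1, 2)) = Pow(Add(Mul(Rational(1, 2), Pow(-1221, -1), Add(-1221, 1532)), 169757), Rational(1, 2)) = Pow(Add(Mul(Rational(1, 2), Rational(-1, 1221), 311), 169757), Rational(1, 2)) = Pow(Add(Rational(-311, 2442), 169757), Rational(1, 2)) = Pow(Rational(414546283, 2442), Rational(1, 2)) = Mul(Rational(1, 2442), Pow(1012322023086, Rational(1, 2)))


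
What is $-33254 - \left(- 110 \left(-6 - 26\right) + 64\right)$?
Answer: $-36838$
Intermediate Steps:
$-33254 - \left(- 110 \left(-6 - 26\right) + 64\right) = -33254 - \left(\left(-110\right) \left(-32\right) + 64\right) = -33254 - \left(3520 + 64\right) = -33254 - 3584 = -36838$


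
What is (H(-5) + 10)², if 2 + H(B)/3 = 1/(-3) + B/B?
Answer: 36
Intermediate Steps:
H(B) = -4 (H(B) = -6 + 3*(1/(-3) + B/B) = -6 + 3*(1*(-⅓) + 1) = -6 + 3*(-⅓ + 1) = -6 + 3*(⅔) = -6 + 2 = -4)
(H(-5) + 10)² = (-4 + 10)² = 6² = 36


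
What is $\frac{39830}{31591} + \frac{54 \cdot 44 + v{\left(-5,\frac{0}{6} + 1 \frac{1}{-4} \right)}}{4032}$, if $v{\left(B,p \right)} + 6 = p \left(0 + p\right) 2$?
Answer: $\frac{269107633}{145571328} \approx 1.8486$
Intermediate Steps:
$v{\left(B,p \right)} = -6 + 2 p^{2}$ ($v{\left(B,p \right)} = -6 + p \left(0 + p\right) 2 = -6 + p p 2 = -6 + p^{2} \cdot 2 = -6 + 2 p^{2}$)
$\frac{39830}{31591} + \frac{54 \cdot 44 + v{\left(-5,\frac{0}{6} + 1 \frac{1}{-4} \right)}}{4032} = \frac{39830}{31591} + \frac{54 \cdot 44 - \left(6 - 2 \left(\frac{0}{6} + 1 \frac{1}{-4}\right)^{2}\right)}{4032} = 39830 \cdot \frac{1}{31591} + \left(2376 - \left(6 - 2 \left(0 \cdot \frac{1}{6} + 1 \left(- \frac{1}{4}\right)\right)^{2}\right)\right) \frac{1}{4032} = \frac{5690}{4513} + \left(2376 - \left(6 - 2 \left(0 - \frac{1}{4}\right)^{2}\right)\right) \frac{1}{4032} = \frac{5690}{4513} + \left(2376 - \left(6 - 2 \left(- \frac{1}{4}\right)^{2}\right)\right) \frac{1}{4032} = \frac{5690}{4513} + \left(2376 + \left(-6 + 2 \cdot \frac{1}{16}\right)\right) \frac{1}{4032} = \frac{5690}{4513} + \left(2376 + \left(-6 + \frac{1}{8}\right)\right) \frac{1}{4032} = \frac{5690}{4513} + \left(2376 - \frac{47}{8}\right) \frac{1}{4032} = \frac{5690}{4513} + \frac{18961}{8} \cdot \frac{1}{4032} = \frac{5690}{4513} + \frac{18961}{32256} = \frac{269107633}{145571328}$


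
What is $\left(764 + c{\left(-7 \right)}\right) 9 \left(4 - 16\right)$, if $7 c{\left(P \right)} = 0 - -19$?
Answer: $- \frac{579636}{7} \approx -82805.0$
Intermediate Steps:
$c{\left(P \right)} = \frac{19}{7}$ ($c{\left(P \right)} = \frac{0 - -19}{7} = \frac{0 + 19}{7} = \frac{1}{7} \cdot 19 = \frac{19}{7}$)
$\left(764 + c{\left(-7 \right)}\right) 9 \left(4 - 16\right) = \left(764 + \frac{19}{7}\right) 9 \left(4 - 16\right) = \frac{5367 \cdot 9 \left(-12\right)}{7} = \frac{5367}{7} \left(-108\right) = - \frac{579636}{7}$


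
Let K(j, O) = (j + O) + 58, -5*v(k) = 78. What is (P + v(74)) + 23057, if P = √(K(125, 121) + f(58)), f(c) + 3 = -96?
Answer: 115207/5 + √205 ≈ 23056.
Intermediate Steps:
v(k) = -78/5 (v(k) = -⅕*78 = -78/5)
K(j, O) = 58 + O + j (K(j, O) = (O + j) + 58 = 58 + O + j)
f(c) = -99 (f(c) = -3 - 96 = -99)
P = √205 (P = √((58 + 121 + 125) - 99) = √(304 - 99) = √205 ≈ 14.318)
(P + v(74)) + 23057 = (√205 - 78/5) + 23057 = (-78/5 + √205) + 23057 = 115207/5 + √205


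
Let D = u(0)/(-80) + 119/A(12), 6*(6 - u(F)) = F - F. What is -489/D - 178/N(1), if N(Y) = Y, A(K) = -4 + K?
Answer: -15617/74 ≈ -211.04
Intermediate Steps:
u(F) = 6 (u(F) = 6 - (F - F)/6 = 6 - 1/6*0 = 6 + 0 = 6)
D = 74/5 (D = 6/(-80) + 119/(-4 + 12) = 6*(-1/80) + 119/8 = -3/40 + 119*(1/8) = -3/40 + 119/8 = 74/5 ≈ 14.800)
-489/D - 178/N(1) = -489/74/5 - 178/1 = -489*5/74 - 178*1 = -2445/74 - 178 = -15617/74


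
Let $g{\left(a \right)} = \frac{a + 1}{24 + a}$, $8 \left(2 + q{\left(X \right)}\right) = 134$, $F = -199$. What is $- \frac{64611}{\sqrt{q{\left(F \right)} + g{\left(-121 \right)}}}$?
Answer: $- \frac{129222 \sqrt{601691}}{6203} \approx -16159.0$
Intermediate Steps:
$q{\left(X \right)} = \frac{59}{4}$ ($q{\left(X \right)} = -2 + \frac{1}{8} \cdot 134 = -2 + \frac{67}{4} = \frac{59}{4}$)
$g{\left(a \right)} = \frac{1 + a}{24 + a}$
$- \frac{64611}{\sqrt{q{\left(F \right)} + g{\left(-121 \right)}}} = - \frac{64611}{\sqrt{\frac{59}{4} + \frac{1 - 121}{24 - 121}}} = - \frac{64611}{\sqrt{\frac{59}{4} + \frac{1}{-97} \left(-120\right)}} = - \frac{64611}{\sqrt{\frac{59}{4} - - \frac{120}{97}}} = - \frac{64611}{\sqrt{\frac{59}{4} + \frac{120}{97}}} = - \frac{64611}{\sqrt{\frac{6203}{388}}} = - \frac{64611}{\frac{1}{194} \sqrt{601691}} = - 64611 \frac{2 \sqrt{601691}}{6203} = - \frac{129222 \sqrt{601691}}{6203}$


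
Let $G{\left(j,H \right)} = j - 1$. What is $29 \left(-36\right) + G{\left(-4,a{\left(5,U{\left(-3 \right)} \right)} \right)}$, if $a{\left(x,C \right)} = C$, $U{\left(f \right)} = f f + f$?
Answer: $-1049$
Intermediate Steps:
$U{\left(f \right)} = f + f^{2}$ ($U{\left(f \right)} = f^{2} + f = f + f^{2}$)
$G{\left(j,H \right)} = -1 + j$
$29 \left(-36\right) + G{\left(-4,a{\left(5,U{\left(-3 \right)} \right)} \right)} = 29 \left(-36\right) - 5 = -1044 - 5 = -1049$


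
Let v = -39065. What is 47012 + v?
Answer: 7947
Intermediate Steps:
47012 + v = 47012 - 39065 = 7947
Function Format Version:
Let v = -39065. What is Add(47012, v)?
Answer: 7947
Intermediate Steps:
Add(47012, v) = Add(47012, -39065) = 7947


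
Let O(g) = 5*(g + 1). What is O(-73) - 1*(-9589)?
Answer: 9229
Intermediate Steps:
O(g) = 5 + 5*g (O(g) = 5*(1 + g) = 5 + 5*g)
O(-73) - 1*(-9589) = (5 + 5*(-73)) - 1*(-9589) = (5 - 365) + 9589 = -360 + 9589 = 9229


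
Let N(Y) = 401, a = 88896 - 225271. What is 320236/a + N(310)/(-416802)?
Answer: -133529691647/56841372750 ≈ -2.3492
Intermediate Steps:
a = -136375
320236/a + N(310)/(-416802) = 320236/(-136375) + 401/(-416802) = 320236*(-1/136375) + 401*(-1/416802) = -320236/136375 - 401/416802 = -133529691647/56841372750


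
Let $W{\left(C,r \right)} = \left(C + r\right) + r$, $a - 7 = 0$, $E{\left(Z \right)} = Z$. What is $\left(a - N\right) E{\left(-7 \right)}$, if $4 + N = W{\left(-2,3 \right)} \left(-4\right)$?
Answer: $-189$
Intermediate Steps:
$a = 7$ ($a = 7 + 0 = 7$)
$W{\left(C,r \right)} = C + 2 r$
$N = -20$ ($N = -4 + \left(-2 + 2 \cdot 3\right) \left(-4\right) = -4 + \left(-2 + 6\right) \left(-4\right) = -4 + 4 \left(-4\right) = -4 - 16 = -20$)
$\left(a - N\right) E{\left(-7 \right)} = \left(7 - -20\right) \left(-7\right) = \left(7 + 20\right) \left(-7\right) = 27 \left(-7\right) = -189$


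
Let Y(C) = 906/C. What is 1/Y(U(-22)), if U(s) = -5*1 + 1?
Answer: -2/453 ≈ -0.0044150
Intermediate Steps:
U(s) = -4 (U(s) = -5 + 1 = -4)
1/Y(U(-22)) = 1/(906/(-4)) = 1/(906*(-¼)) = 1/(-453/2) = -2/453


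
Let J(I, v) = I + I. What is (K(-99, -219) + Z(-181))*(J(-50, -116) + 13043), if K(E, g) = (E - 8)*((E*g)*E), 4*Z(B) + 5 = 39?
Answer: 5945155859069/2 ≈ 2.9726e+12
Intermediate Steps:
Z(B) = 17/2 (Z(B) = -5/4 + (¼)*39 = -5/4 + 39/4 = 17/2)
J(I, v) = 2*I
K(E, g) = g*E²*(-8 + E) (K(E, g) = (-8 + E)*(g*E²) = g*E²*(-8 + E))
(K(-99, -219) + Z(-181))*(J(-50, -116) + 13043) = (-219*(-99)²*(-8 - 99) + 17/2)*(2*(-50) + 13043) = (-219*9801*(-107) + 17/2)*(-100 + 13043) = (229666833 + 17/2)*12943 = (459333683/2)*12943 = 5945155859069/2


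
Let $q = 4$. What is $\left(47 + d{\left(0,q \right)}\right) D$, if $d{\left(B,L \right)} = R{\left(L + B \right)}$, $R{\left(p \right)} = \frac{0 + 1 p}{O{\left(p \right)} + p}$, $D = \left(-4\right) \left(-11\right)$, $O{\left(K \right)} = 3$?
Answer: $\frac{14652}{7} \approx 2093.1$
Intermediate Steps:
$D = 44$
$R{\left(p \right)} = \frac{p}{3 + p}$ ($R{\left(p \right)} = \frac{0 + 1 p}{3 + p} = \frac{0 + p}{3 + p} = \frac{p}{3 + p}$)
$d{\left(B,L \right)} = \frac{B + L}{3 + B + L}$ ($d{\left(B,L \right)} = \frac{L + B}{3 + \left(L + B\right)} = \frac{B + L}{3 + \left(B + L\right)} = \frac{B + L}{3 + B + L}$)
$\left(47 + d{\left(0,q \right)}\right) D = \left(47 + \frac{0 + 4}{3 + 0 + 4}\right) 44 = \left(47 + \frac{1}{7} \cdot 4\right) 44 = \left(47 + \frac{4}{7}\right) 44 = \frac{333}{7} \cdot 44 = \frac{14652}{7}$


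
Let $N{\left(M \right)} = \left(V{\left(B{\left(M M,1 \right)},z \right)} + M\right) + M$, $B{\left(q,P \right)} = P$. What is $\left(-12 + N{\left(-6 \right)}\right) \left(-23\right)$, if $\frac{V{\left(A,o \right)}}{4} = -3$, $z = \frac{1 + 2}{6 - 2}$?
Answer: $828$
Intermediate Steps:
$z = \frac{3}{4} \approx 0.75$
$V{\left(A,o \right)} = -12$ ($V{\left(A,o \right)} = 4 \left(-3\right) = -12$)
$N{\left(M \right)} = -12 + 2 M$ ($N{\left(M \right)} = \left(-12 + M\right) + M = -12 + 2 M$)
$\left(-12 + N{\left(-6 \right)}\right) \left(-23\right) = \left(-12 + \left(-12 + 2 \left(-6\right)\right)\right) \left(-23\right) = \left(-12 - 24\right) \left(-23\right) = \left(-36\right) \left(-23\right) = 828$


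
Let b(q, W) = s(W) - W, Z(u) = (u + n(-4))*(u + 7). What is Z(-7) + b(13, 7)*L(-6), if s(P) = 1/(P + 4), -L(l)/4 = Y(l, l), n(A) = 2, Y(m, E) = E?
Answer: -1824/11 ≈ -165.82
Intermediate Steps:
L(l) = -4*l
s(P) = 1/(4 + P)
Z(u) = (2 + u)*(7 + u) (Z(u) = (u + 2)*(u + 7) = (2 + u)*(7 + u))
b(q, W) = 1/(4 + W) - W
Z(-7) + b(13, 7)*L(-6) = (14 + (-7)² + 9*(-7)) + ((1 - 1*7*(4 + 7))/(4 + 7))*(-4*(-6)) = (14 + 49 - 63) + ((1 - 1*7*11)/11)*24 = 0 + ((1 - 77)/11)*24 = 0 + ((1/11)*(-76))*24 = 0 - 76/11*24 = 0 - 1824/11 = -1824/11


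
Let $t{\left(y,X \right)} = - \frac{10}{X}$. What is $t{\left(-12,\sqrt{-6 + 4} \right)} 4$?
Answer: $20 i \sqrt{2} \approx 28.284 i$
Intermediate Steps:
$t{\left(-12,\sqrt{-6 + 4} \right)} 4 = - \frac{10}{\sqrt{-6 + 4}} \cdot 4 = - \frac{10}{\sqrt{-2}} \cdot 4 = - \frac{10}{i \sqrt{2}} \cdot 4 = - 10 \left(- \frac{i \sqrt{2}}{2}\right) 4 = 5 i \sqrt{2} \cdot 4 = 20 i \sqrt{2}$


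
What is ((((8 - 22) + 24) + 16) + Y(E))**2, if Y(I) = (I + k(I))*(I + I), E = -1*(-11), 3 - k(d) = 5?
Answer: 50176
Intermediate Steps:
k(d) = -2 (k(d) = 3 - 1*5 = 3 - 5 = -2)
E = 11
Y(I) = 2*I*(-2 + I) (Y(I) = (I - 2)*(I + I) = (-2 + I)*(2*I) = 2*I*(-2 + I))
((((8 - 22) + 24) + 16) + Y(E))**2 = ((((8 - 22) + 24) + 16) + 2*11*(-2 + 11))**2 = (((-14 + 24) + 16) + 2*11*9)**2 = ((10 + 16) + 198)**2 = (26 + 198)**2 = 224**2 = 50176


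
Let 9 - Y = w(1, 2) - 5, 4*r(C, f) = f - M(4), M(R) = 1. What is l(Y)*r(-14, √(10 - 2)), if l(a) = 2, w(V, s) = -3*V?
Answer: -½ + √2 ≈ 0.91421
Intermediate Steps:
r(C, f) = -¼ + f/4 (r(C, f) = (f - 1*1)/4 = (f - 1)/4 = (-1 + f)/4 = -¼ + f/4)
Y = 17 (Y = 9 - (-3*1 - 5) = 9 - (-3 - 5) = 9 - 1*(-8) = 9 + 8 = 17)
l(Y)*r(-14, √(10 - 2)) = 2*(-¼ + √(10 - 2)/4) = 2*(-¼ + √8/4) = 2*(-¼ + (2*√2)/4) = 2*(-¼ + √2/2) = -½ + √2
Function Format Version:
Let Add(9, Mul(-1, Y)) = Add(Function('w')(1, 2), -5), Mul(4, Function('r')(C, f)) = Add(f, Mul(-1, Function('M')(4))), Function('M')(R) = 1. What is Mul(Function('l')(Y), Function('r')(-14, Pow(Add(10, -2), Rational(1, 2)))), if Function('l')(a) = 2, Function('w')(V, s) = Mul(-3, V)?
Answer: Add(Rational(-1, 2), Pow(2, Rational(1, 2))) ≈ 0.91421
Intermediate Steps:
Function('r')(C, f) = Add(Rational(-1, 4), Mul(Rational(1, 4), f)) (Function('r')(C, f) = Mul(Rational(1, 4), Add(f, Mul(-1, 1))) = Mul(Rational(1, 4), Add(f, -1)) = Mul(Rational(1, 4), Add(-1, f)) = Add(Rational(-1, 4), Mul(Rational(1, 4), f)))
Y = 17 (Y = Add(9, Mul(-1, Add(Mul(-3, 1), -5))) = Add(9, Mul(-1, Add(-3, -5))) = Add(9, Mul(-1, -8)) = Add(9, 8) = 17)
Mul(Function('l')(Y), Function('r')(-14, Pow(Add(10, -2), Rational(1, 2)))) = Mul(2, Add(Rational(-1, 4), Mul(Rational(1, 4), Pow(Add(10, -2), Rational(1, 2))))) = Mul(2, Add(Rational(-1, 4), Mul(Rational(1, 4), Pow(8, Rational(1, 2))))) = Mul(2, Add(Rational(-1, 4), Mul(Rational(1, 4), Mul(2, Pow(2, Rational(1, 2)))))) = Mul(2, Add(Rational(-1, 4), Mul(Rational(1, 2), Pow(2, Rational(1, 2))))) = Add(Rational(-1, 2), Pow(2, Rational(1, 2)))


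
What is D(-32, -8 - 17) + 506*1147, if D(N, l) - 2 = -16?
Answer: 580368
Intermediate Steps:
D(N, l) = -14 (D(N, l) = 2 - 16 = -14)
D(-32, -8 - 17) + 506*1147 = -14 + 506*1147 = -14 + 580382 = 580368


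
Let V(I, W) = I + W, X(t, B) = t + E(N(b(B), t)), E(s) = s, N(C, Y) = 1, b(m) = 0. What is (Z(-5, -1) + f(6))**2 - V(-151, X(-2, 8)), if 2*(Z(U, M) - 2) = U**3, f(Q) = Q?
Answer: 12489/4 ≈ 3122.3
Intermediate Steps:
Z(U, M) = 2 + U**3/2
X(t, B) = 1 + t (X(t, B) = t + 1 = 1 + t)
(Z(-5, -1) + f(6))**2 - V(-151, X(-2, 8)) = ((2 + (1/2)*(-5)**3) + 6)**2 - (-151 + (1 - 2)) = ((2 + (1/2)*(-125)) + 6)**2 - (-151 - 1) = ((2 - 125/2) + 6)**2 - 1*(-152) = (-121/2 + 6)**2 + 152 = (-109/2)**2 + 152 = 11881/4 + 152 = 12489/4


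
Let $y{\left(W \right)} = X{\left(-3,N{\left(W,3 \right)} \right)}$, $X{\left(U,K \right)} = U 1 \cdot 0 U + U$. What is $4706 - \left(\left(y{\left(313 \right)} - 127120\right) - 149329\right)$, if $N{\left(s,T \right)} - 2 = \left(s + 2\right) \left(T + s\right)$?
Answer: $281158$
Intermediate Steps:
$N{\left(s,T \right)} = 2 + \left(2 + s\right) \left(T + s\right)$ ($N{\left(s,T \right)} = 2 + \left(s + 2\right) \left(T + s\right) = 2 + \left(2 + s\right) \left(T + s\right)$)
$X{\left(U,K \right)} = U$ ($X{\left(U,K \right)} = U 0 U + U = U 0 + U = 0 + U = U$)
$y{\left(W \right)} = -3$
$4706 - \left(\left(y{\left(313 \right)} - 127120\right) - 149329\right) = 4706 - \left(\left(-3 - 127120\right) - 149329\right) = 4706 - \left(-127123 - 149329\right) = 4706 - -276452 = 4706 + 276452 = 281158$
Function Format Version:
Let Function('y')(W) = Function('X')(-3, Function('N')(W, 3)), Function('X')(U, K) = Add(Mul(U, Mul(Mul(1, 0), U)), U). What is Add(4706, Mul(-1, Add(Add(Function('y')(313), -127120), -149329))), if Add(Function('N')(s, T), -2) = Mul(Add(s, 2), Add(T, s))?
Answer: 281158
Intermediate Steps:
Function('N')(s, T) = Add(2, Mul(Add(2, s), Add(T, s))) (Function('N')(s, T) = Add(2, Mul(Add(s, 2), Add(T, s))) = Add(2, Mul(Add(2, s), Add(T, s))))
Function('X')(U, K) = U (Function('X')(U, K) = Add(Mul(U, Mul(0, U)), U) = Add(Mul(U, 0), U) = Add(0, U) = U)
Function('y')(W) = -3
Add(4706, Mul(-1, Add(Add(Function('y')(313), -127120), -149329))) = Add(4706, Mul(-1, Add(Add(-3, -127120), -149329))) = Add(4706, Mul(-1, Add(-127123, -149329))) = Add(4706, Mul(-1, -276452)) = Add(4706, 276452) = 281158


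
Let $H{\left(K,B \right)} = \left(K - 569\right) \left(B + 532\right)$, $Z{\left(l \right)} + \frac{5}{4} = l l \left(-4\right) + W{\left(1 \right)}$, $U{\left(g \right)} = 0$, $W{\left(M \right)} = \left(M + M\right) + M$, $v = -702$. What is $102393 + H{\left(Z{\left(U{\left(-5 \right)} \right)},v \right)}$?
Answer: $\frac{397651}{2} \approx 1.9883 \cdot 10^{5}$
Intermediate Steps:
$W{\left(M \right)} = 3 M$ ($W{\left(M \right)} = 2 M + M = 3 M$)
$Z{\left(l \right)} = \frac{7}{4} - 4 l^{2}$ ($Z{\left(l \right)} = - \frac{5}{4} + \left(l l \left(-4\right) + 3 \cdot 1\right) = - \frac{5}{4} + \left(l^{2} \left(-4\right) + 3\right) = - \frac{5}{4} - \left(-3 + 4 l^{2}\right) = \frac{7}{4} - 4 l^{2}$)
$H{\left(K,B \right)} = \left(-569 + K\right) \left(532 + B\right)$
$102393 + H{\left(Z{\left(U{\left(-5 \right)} \right)},v \right)} = 102393 - \left(-96730 + 170 \left(\frac{7}{4} - 4 \cdot 0^{2}\right)\right) = 102393 + \left(-302708 + 399438 + 532 \left(\frac{7}{4} - 0\right) - 702 \left(\frac{7}{4} - 0\right)\right) = 102393 + \left(-302708 + 399438 + 532 \left(\frac{7}{4} + 0\right) - 702 \left(\frac{7}{4} + 0\right)\right) = 102393 + \left(-302708 + 399438 + 532 \cdot \frac{7}{4} - \frac{2457}{2}\right) = 102393 + \left(-302708 + 399438 + 931 - \frac{2457}{2}\right) = 102393 + \frac{192865}{2} = \frac{397651}{2}$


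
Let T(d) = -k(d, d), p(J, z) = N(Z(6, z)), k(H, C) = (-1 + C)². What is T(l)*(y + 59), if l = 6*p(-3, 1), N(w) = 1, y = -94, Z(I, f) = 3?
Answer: 875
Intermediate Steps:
p(J, z) = 1
l = 6 (l = 6*1 = 6)
T(d) = -(-1 + d)²
T(l)*(y + 59) = (-(-1 + 6)²)*(-94 + 59) = -1*5²*(-35) = -1*25*(-35) = -25*(-35) = 875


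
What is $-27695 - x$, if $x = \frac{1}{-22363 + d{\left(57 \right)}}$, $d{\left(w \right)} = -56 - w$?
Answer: $- \frac{622472819}{22476} \approx -27695.0$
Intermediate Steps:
$x = - \frac{1}{22476}$ ($x = \frac{1}{-22363 - 113} = \frac{1}{-22476} = - \frac{1}{22476} \approx -4.4492 \cdot 10^{-5}$)
$-27695 - x = -27695 - - \frac{1}{22476} = -27695 + \frac{1}{22476} = - \frac{622472819}{22476}$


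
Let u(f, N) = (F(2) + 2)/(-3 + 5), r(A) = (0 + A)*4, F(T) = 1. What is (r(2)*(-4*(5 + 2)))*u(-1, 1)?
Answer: -336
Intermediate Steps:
r(A) = 4*A (r(A) = A*4 = 4*A)
u(f, N) = 3/2 (u(f, N) = (1 + 2)/(-3 + 5) = 3/2)
(r(2)*(-4*(5 + 2)))*u(-1, 1) = ((4*2)*(-4*(5 + 2)))*(3/2) = (8*(-4*7))*(3/2) = (8*(-28))*(3/2) = -224*3/2 = -336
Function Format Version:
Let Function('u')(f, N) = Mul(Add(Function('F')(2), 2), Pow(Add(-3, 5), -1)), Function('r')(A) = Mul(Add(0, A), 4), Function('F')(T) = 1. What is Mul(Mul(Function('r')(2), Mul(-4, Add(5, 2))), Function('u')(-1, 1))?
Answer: -336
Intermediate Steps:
Function('r')(A) = Mul(4, A) (Function('r')(A) = Mul(A, 4) = Mul(4, A))
Function('u')(f, N) = Rational(3, 2) (Function('u')(f, N) = Mul(Add(1, 2), Pow(Add(-3, 5), -1)) = Mul(3, Pow(2, -1)) = Mul(3, Rational(1, 2)) = Rational(3, 2))
Mul(Mul(Function('r')(2), Mul(-4, Add(5, 2))), Function('u')(-1, 1)) = Mul(Mul(Mul(4, 2), Mul(-4, Add(5, 2))), Rational(3, 2)) = Mul(Mul(8, Mul(-4, 7)), Rational(3, 2)) = Mul(Mul(8, -28), Rational(3, 2)) = Mul(-224, Rational(3, 2)) = -336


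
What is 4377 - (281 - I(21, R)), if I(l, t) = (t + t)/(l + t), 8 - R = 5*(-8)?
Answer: 94240/23 ≈ 4097.4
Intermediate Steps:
R = 48 (R = 8 - 5*(-8) = 8 - 1*(-40) = 8 + 40 = 48)
I(l, t) = 2*t/(l + t) (I(l, t) = (2*t)/(l + t) = 2*t/(l + t))
4377 - (281 - I(21, R)) = 4377 - (281 - 2*48/(21 + 48)) = 4377 - (281 - 2*48/69) = 4377 - (281 - 1*32/23) = 4377 - (281 - 32/23) = 4377 - 1*6431/23 = 4377 - 6431/23 = 94240/23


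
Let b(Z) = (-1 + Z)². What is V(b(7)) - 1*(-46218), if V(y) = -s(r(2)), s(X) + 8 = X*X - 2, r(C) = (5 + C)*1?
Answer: 46179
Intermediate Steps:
r(C) = 5 + C
s(X) = -10 + X² (s(X) = -8 + (X*X - 2) = -8 + (X² - 2) = -8 + (-2 + X²) = -10 + X²)
V(y) = -39 (V(y) = -(-10 + (5 + 2)²) = -(-10 + 7²) = -(-10 + 49) = -1*39 = -39)
V(b(7)) - 1*(-46218) = -39 - 1*(-46218) = -39 + 46218 = 46179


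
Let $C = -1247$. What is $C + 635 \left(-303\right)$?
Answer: $-193652$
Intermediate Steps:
$C + 635 \left(-303\right) = -1247 + 635 \left(-303\right) = -1247 - 192405 = -193652$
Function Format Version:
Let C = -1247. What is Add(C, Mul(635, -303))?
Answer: -193652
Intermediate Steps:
Add(C, Mul(635, -303)) = Add(-1247, Mul(635, -303)) = Add(-1247, -192405) = -193652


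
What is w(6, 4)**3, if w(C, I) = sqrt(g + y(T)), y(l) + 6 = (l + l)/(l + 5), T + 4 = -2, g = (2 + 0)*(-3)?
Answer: 0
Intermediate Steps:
g = -6 (g = 2*(-3) = -6)
T = -6 (T = -4 - 2 = -6)
y(l) = -6 + 2*l/(5 + l) (y(l) = -6 + (l + l)/(l + 5) = -6 + (2*l)/(5 + l) = -6 + 2*l/(5 + l))
w(C, I) = 0 (w(C, I) = sqrt(-6 + 2*(-15 - 2*(-6))/(5 - 6)) = sqrt(-6 + 2*(-15 + 12)/(-1)) = sqrt(-6 + 2*(-1)*(-3)) = sqrt(-6 + 6) = sqrt(0) = 0)
w(6, 4)**3 = 0**3 = 0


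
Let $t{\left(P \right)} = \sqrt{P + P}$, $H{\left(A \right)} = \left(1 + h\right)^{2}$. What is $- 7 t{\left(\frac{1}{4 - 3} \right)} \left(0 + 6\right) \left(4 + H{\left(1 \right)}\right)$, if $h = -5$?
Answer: $- 840 \sqrt{2} \approx -1187.9$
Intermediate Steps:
$H{\left(A \right)} = 16$ ($H{\left(A \right)} = \left(1 - 5\right)^{2} = \left(-4\right)^{2} = 16$)
$t{\left(P \right)} = \sqrt{2} \sqrt{P}$ ($t{\left(P \right)} = \sqrt{2 P} = \sqrt{2} \sqrt{P}$)
$- 7 t{\left(\frac{1}{4 - 3} \right)} \left(0 + 6\right) \left(4 + H{\left(1 \right)}\right) = - 7 \sqrt{2} \sqrt{\frac{1}{4 - 3}} \left(0 + 6\right) \left(4 + 16\right) = - 7 \sqrt{2} \sqrt{1^{-1}} \cdot 6 \cdot 20 = - 7 \sqrt{2} \sqrt{1} \cdot 120 = - 7 \sqrt{2} \cdot 1 \cdot 120 = - 7 \sqrt{2} \cdot 120 = - 840 \sqrt{2}$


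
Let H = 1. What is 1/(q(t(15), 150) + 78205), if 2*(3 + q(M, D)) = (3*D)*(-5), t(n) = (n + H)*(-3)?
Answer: 1/77077 ≈ 1.2974e-5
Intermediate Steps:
t(n) = -3 - 3*n (t(n) = (n + 1)*(-3) = (1 + n)*(-3) = -3 - 3*n)
q(M, D) = -3 - 15*D/2 (q(M, D) = -3 + ((3*D)*(-5))/2 = -3 + (-15*D)/2 = -3 - 15*D/2)
1/(q(t(15), 150) + 78205) = 1/((-3 - 15/2*150) + 78205) = 1/((-3 - 1125) + 78205) = 1/(-1128 + 78205) = 1/77077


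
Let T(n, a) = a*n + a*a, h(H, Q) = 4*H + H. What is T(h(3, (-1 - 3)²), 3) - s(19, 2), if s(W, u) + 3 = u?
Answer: 55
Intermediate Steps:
h(H, Q) = 5*H
s(W, u) = -3 + u
T(n, a) = a² + a*n (T(n, a) = a*n + a² = a² + a*n)
T(h(3, (-1 - 3)²), 3) - s(19, 2) = 3*(3 + 5*3) - (-3 + 2) = 3*(3 + 15) - 1*(-1) = 3*18 + 1 = 54 + 1 = 55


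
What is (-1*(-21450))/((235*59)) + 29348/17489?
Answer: 156409814/48496997 ≈ 3.2251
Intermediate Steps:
(-1*(-21450))/((235*59)) + 29348/17489 = 21450/13865 + 29348*(1/17489) = 21450*(1/13865) + 29348/17489 = 4290/2773 + 29348/17489 = 156409814/48496997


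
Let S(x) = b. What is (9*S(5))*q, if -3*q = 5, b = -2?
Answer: 30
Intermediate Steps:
S(x) = -2
q = -5/3 (q = -1/3*5 = -5/3 ≈ -1.6667)
(9*S(5))*q = (9*(-2))*(-5/3) = -18*(-5/3) = 30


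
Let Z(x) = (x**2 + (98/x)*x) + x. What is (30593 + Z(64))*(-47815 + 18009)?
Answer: -1038768906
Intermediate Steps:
Z(x) = 98 + x + x**2 (Z(x) = (x**2 + 98) + x = (98 + x**2) + x = 98 + x + x**2)
(30593 + Z(64))*(-47815 + 18009) = (30593 + (98 + 64 + 64**2))*(-47815 + 18009) = (30593 + (98 + 64 + 4096))*(-29806) = (30593 + 4258)*(-29806) = 34851*(-29806) = -1038768906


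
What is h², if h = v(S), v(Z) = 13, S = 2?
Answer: 169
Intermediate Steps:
h = 13
h² = 13² = 169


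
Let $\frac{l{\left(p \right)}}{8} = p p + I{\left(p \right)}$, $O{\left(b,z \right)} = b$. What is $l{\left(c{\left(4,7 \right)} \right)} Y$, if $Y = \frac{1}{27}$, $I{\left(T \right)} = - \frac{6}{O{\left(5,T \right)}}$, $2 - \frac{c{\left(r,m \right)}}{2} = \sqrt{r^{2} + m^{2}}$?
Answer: $\frac{3664}{45} - \frac{128 \sqrt{65}}{27} \approx 43.201$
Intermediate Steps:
$c{\left(r,m \right)} = 4 - 2 \sqrt{m^{2} + r^{2}}$ ($c{\left(r,m \right)} = 4 - 2 \sqrt{r^{2} + m^{2}} = 4 - 2 \sqrt{m^{2} + r^{2}}$)
$I{\left(T \right)} = - \frac{6}{5}$
$l{\left(p \right)} = - \frac{48}{5} + 8 p^{2}$ ($l{\left(p \right)} = 8 \left(p p - \frac{6}{5}\right) = 8 \left(p^{2} - \frac{6}{5}\right) = 8 \left(- \frac{6}{5} + p^{2}\right) = - \frac{48}{5} + 8 p^{2}$)
$Y = \frac{1}{27} \approx 0.037037$
$l{\left(c{\left(4,7 \right)} \right)} Y = \left(- \frac{48}{5} + 8 \left(4 - 2 \sqrt{7^{2} + 4^{2}}\right)^{2}\right) \frac{1}{27} = \left(- \frac{48}{5} + 8 \left(4 - 2 \sqrt{49 + 16}\right)^{2}\right) \frac{1}{27} = \left(- \frac{48}{5} + 8 \left(4 - 2 \sqrt{65}\right)^{2}\right) \frac{1}{27} = - \frac{16}{45} + \frac{8 \left(4 - 2 \sqrt{65}\right)^{2}}{27}$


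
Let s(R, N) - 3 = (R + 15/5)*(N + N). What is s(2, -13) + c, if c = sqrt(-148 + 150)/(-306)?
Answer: -127 - sqrt(2)/306 ≈ -127.00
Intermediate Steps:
s(R, N) = 3 + 2*N*(3 + R) (s(R, N) = 3 + (R + 15/5)*(N + N) = 3 + (R + 15*(1/5))*(2*N) = 3 + (R + 3)*(2*N) = 3 + (3 + R)*(2*N) = 3 + 2*N*(3 + R))
c = -sqrt(2)/306 (c = sqrt(2)*(-1/306) = -sqrt(2)/306 ≈ -0.0046216)
s(2, -13) + c = (3 + 6*(-13) + 2*(-13)*2) - sqrt(2)/306 = (3 - 78 - 52) - sqrt(2)/306 = -127 - sqrt(2)/306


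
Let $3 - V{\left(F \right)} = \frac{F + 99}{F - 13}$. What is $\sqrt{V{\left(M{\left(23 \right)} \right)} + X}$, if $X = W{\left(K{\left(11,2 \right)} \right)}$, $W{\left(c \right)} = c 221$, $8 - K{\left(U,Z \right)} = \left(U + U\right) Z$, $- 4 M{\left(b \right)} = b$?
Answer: $\frac{i \sqrt{1788306}}{15} \approx 89.152 i$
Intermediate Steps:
$M{\left(b \right)} = - \frac{b}{4}$
$K{\left(U,Z \right)} = 8 - 2 U Z$ ($K{\left(U,Z \right)} = 8 - \left(U + U\right) Z = 8 - 2 U Z$)
$V{\left(F \right)} = 3 - \frac{99 + F}{-13 + F}$ ($V{\left(F \right)} = 3 - \frac{F + 99}{F - 13} = 3 - \frac{99 + F}{-13 + F}$)
$W{\left(c \right)} = 221 c$
$X = -7956$ ($X = 221 \left(8 - 22 \cdot 2\right) = 221 \left(8 - 44\right) = 221 \left(-36\right) = -7956$)
$\sqrt{V{\left(M{\left(23 \right)} \right)} + X} = \sqrt{\frac{2 \left(-69 - \frac{23}{4}\right)}{-13 - \frac{23}{4}} - 7956} = \sqrt{2 \frac{1}{- \frac{75}{4}} \left(- \frac{299}{4}\right) - 7956} = \sqrt{2 \left(- \frac{4}{75}\right) \left(- \frac{299}{4}\right) - 7956} = \sqrt{\frac{598}{75} - 7956} = \sqrt{- \frac{596102}{75}} = \frac{i \sqrt{1788306}}{15}$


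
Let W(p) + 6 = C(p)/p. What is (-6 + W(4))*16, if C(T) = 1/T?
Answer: -191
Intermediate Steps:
W(p) = -6 + p⁻² (W(p) = -6 + 1/(p*p) = -6 + p⁻²)
(-6 + W(4))*16 = (-6 + (-6 + 4⁻²))*16 = (-6 + (-6 + 1/16))*16 = (-6 - 95/16)*16 = -191/16*16 = -191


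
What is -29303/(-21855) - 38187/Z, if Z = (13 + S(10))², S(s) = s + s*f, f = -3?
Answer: -833141038/1070895 ≈ -777.99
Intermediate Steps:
S(s) = -2*s (S(s) = s + s*(-3) = s - 3*s = -2*s)
Z = 49 (Z = (13 - 2*10)² = (13 - 20)² = (-7)² = 49)
-29303/(-21855) - 38187/Z = -29303/(-21855) - 38187/49 = -29303*(-1/21855) - 38187*1/49 = 29303/21855 - 38187/49 = -833141038/1070895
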